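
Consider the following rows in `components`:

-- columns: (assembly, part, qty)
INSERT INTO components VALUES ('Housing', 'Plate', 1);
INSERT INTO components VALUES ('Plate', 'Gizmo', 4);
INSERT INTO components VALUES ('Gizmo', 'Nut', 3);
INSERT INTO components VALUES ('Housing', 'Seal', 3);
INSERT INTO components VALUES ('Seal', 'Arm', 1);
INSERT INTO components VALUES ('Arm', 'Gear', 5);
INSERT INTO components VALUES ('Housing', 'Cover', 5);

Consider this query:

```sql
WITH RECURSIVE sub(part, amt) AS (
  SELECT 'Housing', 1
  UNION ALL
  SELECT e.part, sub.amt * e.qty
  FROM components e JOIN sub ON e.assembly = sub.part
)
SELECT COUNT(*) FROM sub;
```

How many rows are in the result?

8

Base: (Housing, amt=1).
Iteration 1: components of {Housing} -> Cover = 1*5 = 5, Plate = 1*1 = 1, Seal = 1*3 = 3.
Iteration 2: components of {Cover,Plate,Seal} -> Arm = 3*1 = 3, Gizmo = 1*4 = 4.
Iteration 3: components of {Arm,Gizmo} -> Gear = 3*5 = 15, Nut = 4*3 = 12.
Iteration 4: no further components; recursion stops.
Total rows emitted: 8.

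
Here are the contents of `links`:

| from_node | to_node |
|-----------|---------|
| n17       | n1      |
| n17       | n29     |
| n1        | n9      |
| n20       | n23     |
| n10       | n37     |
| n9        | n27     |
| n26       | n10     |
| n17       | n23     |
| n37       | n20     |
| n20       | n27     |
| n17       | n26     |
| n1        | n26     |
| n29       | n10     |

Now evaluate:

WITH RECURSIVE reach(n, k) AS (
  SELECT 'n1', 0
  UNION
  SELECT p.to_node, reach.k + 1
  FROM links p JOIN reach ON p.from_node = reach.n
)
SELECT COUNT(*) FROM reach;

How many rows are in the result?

Base: (n1, k=0).
Iteration 1: edges from {n1} -> (n26, k=1), (n9, k=1).
Iteration 2: edges from {n26,n9} -> (n10, k=2), (n27, k=2).
Iteration 3: edges from {n10,n27} -> (n37, k=3).
Iteration 4: edges from {n37} -> (n20, k=4).
Iteration 5: edges from {n20} -> (n23, k=5), (n27, k=5).
Iteration 6: no outgoing edges from {n23,n27}; recursion stops.
Total rows emitted: 9.

9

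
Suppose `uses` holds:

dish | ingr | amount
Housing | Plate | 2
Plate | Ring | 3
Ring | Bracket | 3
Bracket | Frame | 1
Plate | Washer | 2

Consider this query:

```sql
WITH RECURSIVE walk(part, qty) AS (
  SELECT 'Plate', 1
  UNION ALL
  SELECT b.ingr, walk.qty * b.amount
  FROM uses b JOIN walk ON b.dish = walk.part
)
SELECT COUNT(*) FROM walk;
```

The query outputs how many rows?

Base: (Plate, qty=1).
Iteration 1: components of {Plate} -> Ring = 1*3 = 3, Washer = 1*2 = 2.
Iteration 2: components of {Ring,Washer} -> Bracket = 3*3 = 9.
Iteration 3: components of {Bracket} -> Frame = 9*1 = 9.
Iteration 4: no further components; recursion stops.
Total rows emitted: 5.

5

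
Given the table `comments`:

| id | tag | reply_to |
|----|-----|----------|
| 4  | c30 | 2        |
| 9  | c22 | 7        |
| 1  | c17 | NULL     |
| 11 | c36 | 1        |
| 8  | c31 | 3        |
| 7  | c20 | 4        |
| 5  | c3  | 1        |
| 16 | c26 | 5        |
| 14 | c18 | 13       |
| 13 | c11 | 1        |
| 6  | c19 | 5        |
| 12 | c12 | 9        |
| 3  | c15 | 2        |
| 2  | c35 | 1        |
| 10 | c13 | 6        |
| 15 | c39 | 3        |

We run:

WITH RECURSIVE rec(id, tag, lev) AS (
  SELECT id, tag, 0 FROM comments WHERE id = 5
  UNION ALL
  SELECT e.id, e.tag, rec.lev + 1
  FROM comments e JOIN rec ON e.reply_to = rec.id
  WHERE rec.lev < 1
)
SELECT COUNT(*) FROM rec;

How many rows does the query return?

3

Base: id=5 (c3) at lev 0.
Iteration 1: rows with reply_to in {5} -> c19 (id 6, lev 1), c26 (id 16, lev 1).
Iteration 2: lev < 1 fails for all current rows; recursion stops.
Total rows emitted: 3.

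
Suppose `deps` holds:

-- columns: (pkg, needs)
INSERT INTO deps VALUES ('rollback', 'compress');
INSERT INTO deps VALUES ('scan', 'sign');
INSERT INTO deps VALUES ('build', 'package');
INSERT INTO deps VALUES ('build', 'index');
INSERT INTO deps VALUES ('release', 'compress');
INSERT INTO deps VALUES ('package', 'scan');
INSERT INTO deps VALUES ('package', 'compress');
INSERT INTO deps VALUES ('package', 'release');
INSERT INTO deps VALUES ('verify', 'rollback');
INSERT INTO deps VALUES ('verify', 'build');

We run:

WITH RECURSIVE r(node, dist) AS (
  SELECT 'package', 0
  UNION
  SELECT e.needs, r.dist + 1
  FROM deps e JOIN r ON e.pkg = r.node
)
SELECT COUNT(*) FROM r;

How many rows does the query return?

6

Base: (package, dist=0).
Iteration 1: edges from {package} -> (compress, dist=1), (release, dist=1), (scan, dist=1).
Iteration 2: edges from {compress,release,scan} -> (compress, dist=2), (sign, dist=2).
Iteration 3: no outgoing edges from {compress,sign}; recursion stops.
Total rows emitted: 6.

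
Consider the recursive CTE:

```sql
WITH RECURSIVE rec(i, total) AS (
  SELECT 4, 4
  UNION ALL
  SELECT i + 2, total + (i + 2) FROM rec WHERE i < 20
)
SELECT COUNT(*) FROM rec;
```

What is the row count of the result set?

9

Base: i=4, total=4.
Iteration 1: 4 < 20 holds -> i = 4 + 2 = 6, total = 4 + 6 = 10.
Iteration 2: 6 < 20 holds -> i = 6 + 2 = 8, total = 10 + 8 = 18.
Iteration 3: 8 < 20 holds -> i = 8 + 2 = 10, total = 18 + 10 = 28.
Iteration 4: 10 < 20 holds -> i = 10 + 2 = 12, total = 28 + 12 = 40.
Iteration 5: 12 < 20 holds -> i = 12 + 2 = 14, total = 40 + 14 = 54.
Iteration 6: 14 < 20 holds -> i = 14 + 2 = 16, total = 54 + 16 = 70.
Iteration 7: 16 < 20 holds -> i = 16 + 2 = 18, total = 70 + 18 = 88.
Iteration 8: 18 < 20 holds -> i = 18 + 2 = 20, total = 88 + 20 = 108.
Iteration 9: 20 < 20 fails; recursion stops.
Total rows emitted: 9.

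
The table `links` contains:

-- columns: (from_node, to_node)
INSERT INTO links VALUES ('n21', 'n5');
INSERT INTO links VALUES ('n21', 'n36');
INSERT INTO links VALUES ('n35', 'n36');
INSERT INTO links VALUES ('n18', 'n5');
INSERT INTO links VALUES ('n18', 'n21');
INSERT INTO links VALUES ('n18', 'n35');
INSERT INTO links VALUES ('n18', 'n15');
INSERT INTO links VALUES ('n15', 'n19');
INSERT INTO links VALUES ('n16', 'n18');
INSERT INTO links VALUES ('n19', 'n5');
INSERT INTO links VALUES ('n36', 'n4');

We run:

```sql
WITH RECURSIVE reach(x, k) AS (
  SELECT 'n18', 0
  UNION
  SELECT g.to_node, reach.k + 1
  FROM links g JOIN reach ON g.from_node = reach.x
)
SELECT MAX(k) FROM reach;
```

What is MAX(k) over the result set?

Base: (n18, k=0).
Iteration 1: edges from {n18} -> (n15, k=1), (n21, k=1), (n35, k=1), (n5, k=1).
Iteration 2: edges from {n15,n21,n35,n5} -> (n19, k=2), (n36, k=2), (n5, k=2). [UNION drops 1 duplicate row(s)]
Iteration 3: edges from {n19,n36,n5} -> (n4, k=3), (n5, k=3).
Iteration 4: no outgoing edges from {n4,n5}; recursion stops.
k values: 0, 1, 1, 1, 1, 2, 2, 2, 3, 3; the maximum is 3.

3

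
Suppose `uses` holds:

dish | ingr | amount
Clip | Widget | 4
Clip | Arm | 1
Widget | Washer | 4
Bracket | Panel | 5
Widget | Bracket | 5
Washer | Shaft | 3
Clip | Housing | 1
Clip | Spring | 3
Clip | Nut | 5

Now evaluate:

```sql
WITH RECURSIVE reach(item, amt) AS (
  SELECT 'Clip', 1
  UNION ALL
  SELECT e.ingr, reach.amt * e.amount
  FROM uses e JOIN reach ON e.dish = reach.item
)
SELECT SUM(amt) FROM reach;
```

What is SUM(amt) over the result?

199

Base: (Clip, amt=1).
Iteration 1: components of {Clip} -> Arm = 1*1 = 1, Housing = 1*1 = 1, Nut = 1*5 = 5, Spring = 1*3 = 3, Widget = 1*4 = 4.
Iteration 2: components of {Arm,Housing,Nut,Spring,Widget} -> Bracket = 4*5 = 20, Washer = 4*4 = 16.
Iteration 3: components of {Bracket,Washer} -> Panel = 20*5 = 100, Shaft = 16*3 = 48.
Iteration 4: no further components; recursion stops.
SUM(amt) = 1 + 1 + 1 + 4 + 5 + 3 + 16 + 20 + 48 + 100 = 199.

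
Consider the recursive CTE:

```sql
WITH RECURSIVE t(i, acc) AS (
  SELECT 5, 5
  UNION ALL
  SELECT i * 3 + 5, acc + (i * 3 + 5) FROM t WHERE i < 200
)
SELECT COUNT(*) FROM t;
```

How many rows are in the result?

4

Base: i=5, acc=5.
Iteration 1: 5 < 200 holds -> i = 5 * 3 + 5 = 20, acc = 5 + 20 = 25.
Iteration 2: 20 < 200 holds -> i = 20 * 3 + 5 = 65, acc = 25 + 65 = 90.
Iteration 3: 65 < 200 holds -> i = 65 * 3 + 5 = 200, acc = 90 + 200 = 290.
Iteration 4: 200 < 200 fails; recursion stops.
Total rows emitted: 4.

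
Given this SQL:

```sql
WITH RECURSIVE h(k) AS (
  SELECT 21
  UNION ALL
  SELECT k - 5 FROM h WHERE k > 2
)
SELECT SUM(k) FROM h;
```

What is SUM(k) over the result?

Base: k=21.
Iteration 1: 21 > 2 holds -> k = 21 - 5 = 16.
Iteration 2: 16 > 2 holds -> k = 16 - 5 = 11.
Iteration 3: 11 > 2 holds -> k = 11 - 5 = 6.
Iteration 4: 6 > 2 holds -> k = 6 - 5 = 1.
Iteration 5: 1 > 2 fails; recursion stops.
SUM(k) = 21 + 16 + 11 + 6 + 1 = 55.

55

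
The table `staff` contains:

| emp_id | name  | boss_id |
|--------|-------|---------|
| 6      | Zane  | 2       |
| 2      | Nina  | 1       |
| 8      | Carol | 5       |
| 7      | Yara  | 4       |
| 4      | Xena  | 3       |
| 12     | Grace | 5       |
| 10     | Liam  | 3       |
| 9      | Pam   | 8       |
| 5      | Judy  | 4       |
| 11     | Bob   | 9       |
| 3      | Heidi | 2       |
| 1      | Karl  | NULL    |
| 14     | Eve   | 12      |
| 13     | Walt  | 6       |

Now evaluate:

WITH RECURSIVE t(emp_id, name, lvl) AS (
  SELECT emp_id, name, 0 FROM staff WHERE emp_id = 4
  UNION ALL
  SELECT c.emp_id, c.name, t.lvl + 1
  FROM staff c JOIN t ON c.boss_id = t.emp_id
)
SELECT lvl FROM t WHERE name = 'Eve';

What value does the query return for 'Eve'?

Base: emp_id=4 (Xena) at lvl 0.
Iteration 1: rows with boss_id in {4} -> Judy (id 5, lvl 1), Yara (id 7, lvl 1).
Iteration 2: rows with boss_id in {5,7} -> Carol (id 8, lvl 2), Grace (id 12, lvl 2).
Iteration 3: rows with boss_id in {8,12} -> Pam (id 9, lvl 3), Eve (id 14, lvl 3).
Iteration 4: rows with boss_id in {9,14} -> Bob (id 11, lvl 4).
Iteration 5: no rows with boss_id in {11}; recursion stops.

3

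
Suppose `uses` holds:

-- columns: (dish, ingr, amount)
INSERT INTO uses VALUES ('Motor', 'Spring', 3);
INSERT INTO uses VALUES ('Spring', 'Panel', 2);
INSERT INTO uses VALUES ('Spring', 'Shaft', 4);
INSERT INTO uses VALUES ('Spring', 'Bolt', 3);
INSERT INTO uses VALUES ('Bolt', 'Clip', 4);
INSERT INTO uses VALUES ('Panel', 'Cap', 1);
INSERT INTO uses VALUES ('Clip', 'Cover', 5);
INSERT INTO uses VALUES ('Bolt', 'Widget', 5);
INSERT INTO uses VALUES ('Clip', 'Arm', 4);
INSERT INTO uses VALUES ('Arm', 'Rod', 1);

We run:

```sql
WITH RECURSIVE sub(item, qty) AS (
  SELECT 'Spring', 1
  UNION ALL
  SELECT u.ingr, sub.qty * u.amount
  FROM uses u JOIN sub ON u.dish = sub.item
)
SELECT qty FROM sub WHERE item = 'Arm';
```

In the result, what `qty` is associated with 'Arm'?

48

Base: (Spring, qty=1).
Iteration 1: components of {Spring} -> Bolt = 1*3 = 3, Panel = 1*2 = 2, Shaft = 1*4 = 4.
Iteration 2: components of {Bolt,Panel,Shaft} -> Cap = 2*1 = 2, Clip = 3*4 = 12, Widget = 3*5 = 15.
Iteration 3: components of {Cap,Clip,Widget} -> Arm = 12*4 = 48, Cover = 12*5 = 60.
Iteration 4: components of {Arm,Cover} -> Rod = 48*1 = 48.
Iteration 5: no further components; recursion stops.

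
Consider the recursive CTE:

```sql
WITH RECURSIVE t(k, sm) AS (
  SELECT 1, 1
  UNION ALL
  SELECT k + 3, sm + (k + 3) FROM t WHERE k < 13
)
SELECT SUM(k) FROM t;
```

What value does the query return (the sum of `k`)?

Base: k=1, sm=1.
Iteration 1: 1 < 13 holds -> k = 1 + 3 = 4, sm = 1 + 4 = 5.
Iteration 2: 4 < 13 holds -> k = 4 + 3 = 7, sm = 5 + 7 = 12.
Iteration 3: 7 < 13 holds -> k = 7 + 3 = 10, sm = 12 + 10 = 22.
Iteration 4: 10 < 13 holds -> k = 10 + 3 = 13, sm = 22 + 13 = 35.
Iteration 5: 13 < 13 fails; recursion stops.
SUM(k) = 1 + 4 + 7 + 10 + 13 = 35.

35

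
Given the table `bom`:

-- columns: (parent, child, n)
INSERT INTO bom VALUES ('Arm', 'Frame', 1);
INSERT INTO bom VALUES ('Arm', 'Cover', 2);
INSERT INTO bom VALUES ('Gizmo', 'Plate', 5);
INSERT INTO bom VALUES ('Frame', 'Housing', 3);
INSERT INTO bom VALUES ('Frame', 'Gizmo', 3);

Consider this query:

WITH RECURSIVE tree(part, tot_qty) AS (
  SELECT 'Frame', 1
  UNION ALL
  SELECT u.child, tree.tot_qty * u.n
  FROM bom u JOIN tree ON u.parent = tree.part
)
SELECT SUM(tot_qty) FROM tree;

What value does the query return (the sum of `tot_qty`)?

22

Base: (Frame, tot_qty=1).
Iteration 1: components of {Frame} -> Gizmo = 1*3 = 3, Housing = 1*3 = 3.
Iteration 2: components of {Gizmo,Housing} -> Plate = 3*5 = 15.
Iteration 3: no further components; recursion stops.
SUM(tot_qty) = 1 + 3 + 3 + 15 = 22.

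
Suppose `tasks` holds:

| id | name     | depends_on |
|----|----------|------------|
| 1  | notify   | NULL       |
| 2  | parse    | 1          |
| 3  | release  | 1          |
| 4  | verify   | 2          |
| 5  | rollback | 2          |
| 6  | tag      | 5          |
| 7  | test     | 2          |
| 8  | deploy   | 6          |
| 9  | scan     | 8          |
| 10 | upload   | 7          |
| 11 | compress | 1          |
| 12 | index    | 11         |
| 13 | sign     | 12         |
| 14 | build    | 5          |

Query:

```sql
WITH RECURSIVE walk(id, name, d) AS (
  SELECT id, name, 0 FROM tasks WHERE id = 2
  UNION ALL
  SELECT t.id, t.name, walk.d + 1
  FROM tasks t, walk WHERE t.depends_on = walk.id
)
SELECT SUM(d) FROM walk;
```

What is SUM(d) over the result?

16

Base: id=2 (parse) at d 0.
Iteration 1: rows with depends_on in {2} -> verify (id 4, d 1), rollback (id 5, d 1), test (id 7, d 1).
Iteration 2: rows with depends_on in {4,5,7} -> tag (id 6, d 2), upload (id 10, d 2), build (id 14, d 2).
Iteration 3: rows with depends_on in {6,10,14} -> deploy (id 8, d 3).
Iteration 4: rows with depends_on in {8} -> scan (id 9, d 4).
Iteration 5: no rows with depends_on in {9}; recursion stops.
SUM(d) = 0 + 1 + 1 + 1 + 2 + 2 + 2 + 3 + 4 = 16.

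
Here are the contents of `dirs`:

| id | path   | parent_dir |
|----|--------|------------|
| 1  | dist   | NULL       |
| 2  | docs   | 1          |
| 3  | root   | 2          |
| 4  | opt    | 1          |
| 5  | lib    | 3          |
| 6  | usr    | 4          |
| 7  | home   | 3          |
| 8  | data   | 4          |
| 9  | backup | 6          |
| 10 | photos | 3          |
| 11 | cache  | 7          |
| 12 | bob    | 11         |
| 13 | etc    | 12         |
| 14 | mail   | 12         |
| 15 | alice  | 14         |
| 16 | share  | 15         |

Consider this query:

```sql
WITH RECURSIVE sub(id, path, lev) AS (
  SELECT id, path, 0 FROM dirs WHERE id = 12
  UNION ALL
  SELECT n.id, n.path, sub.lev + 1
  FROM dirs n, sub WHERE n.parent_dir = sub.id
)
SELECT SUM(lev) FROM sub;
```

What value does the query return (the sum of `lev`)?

Base: id=12 (bob) at lev 0.
Iteration 1: rows with parent_dir in {12} -> etc (id 13, lev 1), mail (id 14, lev 1).
Iteration 2: rows with parent_dir in {13,14} -> alice (id 15, lev 2).
Iteration 3: rows with parent_dir in {15} -> share (id 16, lev 3).
Iteration 4: no rows with parent_dir in {16}; recursion stops.
SUM(lev) = 0 + 1 + 1 + 2 + 3 = 7.

7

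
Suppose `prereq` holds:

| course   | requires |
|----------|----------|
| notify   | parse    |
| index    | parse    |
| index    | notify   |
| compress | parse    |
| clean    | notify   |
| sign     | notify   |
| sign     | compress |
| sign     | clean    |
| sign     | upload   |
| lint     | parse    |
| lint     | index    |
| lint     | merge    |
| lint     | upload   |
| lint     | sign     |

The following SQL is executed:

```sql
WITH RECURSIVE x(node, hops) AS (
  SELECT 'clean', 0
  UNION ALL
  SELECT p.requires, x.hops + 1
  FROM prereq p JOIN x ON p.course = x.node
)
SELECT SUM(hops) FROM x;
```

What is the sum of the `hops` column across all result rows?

3

Base: (clean, hops=0).
Iteration 1: edges from {clean} -> (notify, hops=1).
Iteration 2: edges from {notify} -> (parse, hops=2).
Iteration 3: no outgoing edges from {parse}; recursion stops.
SUM(hops) = 0 + 1 + 2 = 3.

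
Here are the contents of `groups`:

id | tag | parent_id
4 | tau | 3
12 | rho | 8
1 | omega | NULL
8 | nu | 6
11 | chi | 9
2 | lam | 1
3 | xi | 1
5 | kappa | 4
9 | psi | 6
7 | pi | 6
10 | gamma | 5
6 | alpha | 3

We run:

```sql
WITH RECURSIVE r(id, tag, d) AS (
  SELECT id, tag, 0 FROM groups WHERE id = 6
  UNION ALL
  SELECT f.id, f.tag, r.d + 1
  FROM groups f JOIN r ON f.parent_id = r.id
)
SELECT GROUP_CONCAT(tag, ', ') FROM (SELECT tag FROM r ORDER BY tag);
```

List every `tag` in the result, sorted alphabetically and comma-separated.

alpha, chi, nu, pi, psi, rho

Base: id=6 (alpha) at d 0.
Iteration 1: rows with parent_id in {6} -> pi (id 7, d 1), nu (id 8, d 1), psi (id 9, d 1).
Iteration 2: rows with parent_id in {7,8,9} -> chi (id 11, d 2), rho (id 12, d 2).
Iteration 3: no rows with parent_id in {11,12}; recursion stops.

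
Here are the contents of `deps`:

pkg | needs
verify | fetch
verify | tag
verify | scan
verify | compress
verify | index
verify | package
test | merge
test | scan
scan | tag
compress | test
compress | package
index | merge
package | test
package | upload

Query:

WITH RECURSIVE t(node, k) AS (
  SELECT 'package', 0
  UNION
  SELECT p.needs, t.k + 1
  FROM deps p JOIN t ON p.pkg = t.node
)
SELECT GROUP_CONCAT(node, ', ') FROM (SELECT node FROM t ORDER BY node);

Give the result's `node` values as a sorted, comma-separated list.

merge, package, scan, tag, test, upload

Base: (package, k=0).
Iteration 1: edges from {package} -> (test, k=1), (upload, k=1).
Iteration 2: edges from {test,upload} -> (merge, k=2), (scan, k=2).
Iteration 3: edges from {merge,scan} -> (tag, k=3).
Iteration 4: no outgoing edges from {tag}; recursion stops.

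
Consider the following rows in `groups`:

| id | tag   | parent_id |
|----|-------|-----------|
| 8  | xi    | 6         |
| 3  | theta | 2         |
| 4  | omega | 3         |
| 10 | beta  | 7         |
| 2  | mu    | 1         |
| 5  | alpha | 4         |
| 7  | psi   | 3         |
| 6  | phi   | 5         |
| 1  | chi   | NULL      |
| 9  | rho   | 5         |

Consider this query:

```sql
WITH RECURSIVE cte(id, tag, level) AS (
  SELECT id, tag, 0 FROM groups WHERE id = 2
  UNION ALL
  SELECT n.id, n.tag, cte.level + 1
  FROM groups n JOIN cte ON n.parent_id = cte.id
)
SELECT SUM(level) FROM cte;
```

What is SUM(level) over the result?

Base: id=2 (mu) at level 0.
Iteration 1: rows with parent_id in {2} -> theta (id 3, level 1).
Iteration 2: rows with parent_id in {3} -> omega (id 4, level 2), psi (id 7, level 2).
Iteration 3: rows with parent_id in {4,7} -> alpha (id 5, level 3), beta (id 10, level 3).
Iteration 4: rows with parent_id in {5,10} -> phi (id 6, level 4), rho (id 9, level 4).
Iteration 5: rows with parent_id in {6,9} -> xi (id 8, level 5).
Iteration 6: no rows with parent_id in {8}; recursion stops.
SUM(level) = 0 + 1 + 2 + 2 + 3 + 3 + 4 + 4 + 5 = 24.

24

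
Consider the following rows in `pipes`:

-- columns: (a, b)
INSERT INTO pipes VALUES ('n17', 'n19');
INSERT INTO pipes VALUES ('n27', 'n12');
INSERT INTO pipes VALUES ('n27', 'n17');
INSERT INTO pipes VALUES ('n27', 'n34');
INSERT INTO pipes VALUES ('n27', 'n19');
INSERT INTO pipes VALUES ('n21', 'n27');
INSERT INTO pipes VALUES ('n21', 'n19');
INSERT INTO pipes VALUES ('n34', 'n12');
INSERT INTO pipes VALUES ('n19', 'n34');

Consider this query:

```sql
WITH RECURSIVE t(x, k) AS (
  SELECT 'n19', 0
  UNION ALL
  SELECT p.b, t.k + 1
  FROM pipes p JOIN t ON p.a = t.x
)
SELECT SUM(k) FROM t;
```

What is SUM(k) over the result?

3

Base: (n19, k=0).
Iteration 1: edges from {n19} -> (n34, k=1).
Iteration 2: edges from {n34} -> (n12, k=2).
Iteration 3: no outgoing edges from {n12}; recursion stops.
SUM(k) = 0 + 1 + 2 = 3.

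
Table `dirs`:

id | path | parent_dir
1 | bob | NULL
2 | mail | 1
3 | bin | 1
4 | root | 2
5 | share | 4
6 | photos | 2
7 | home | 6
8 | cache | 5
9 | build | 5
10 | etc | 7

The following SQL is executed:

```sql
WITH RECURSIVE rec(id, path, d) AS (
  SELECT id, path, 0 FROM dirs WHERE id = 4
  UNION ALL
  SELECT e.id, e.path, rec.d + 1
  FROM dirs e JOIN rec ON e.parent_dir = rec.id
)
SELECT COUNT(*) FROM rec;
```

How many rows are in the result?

4

Base: id=4 (root) at d 0.
Iteration 1: rows with parent_dir in {4} -> share (id 5, d 1).
Iteration 2: rows with parent_dir in {5} -> cache (id 8, d 2), build (id 9, d 2).
Iteration 3: no rows with parent_dir in {8,9}; recursion stops.
Total rows emitted: 4.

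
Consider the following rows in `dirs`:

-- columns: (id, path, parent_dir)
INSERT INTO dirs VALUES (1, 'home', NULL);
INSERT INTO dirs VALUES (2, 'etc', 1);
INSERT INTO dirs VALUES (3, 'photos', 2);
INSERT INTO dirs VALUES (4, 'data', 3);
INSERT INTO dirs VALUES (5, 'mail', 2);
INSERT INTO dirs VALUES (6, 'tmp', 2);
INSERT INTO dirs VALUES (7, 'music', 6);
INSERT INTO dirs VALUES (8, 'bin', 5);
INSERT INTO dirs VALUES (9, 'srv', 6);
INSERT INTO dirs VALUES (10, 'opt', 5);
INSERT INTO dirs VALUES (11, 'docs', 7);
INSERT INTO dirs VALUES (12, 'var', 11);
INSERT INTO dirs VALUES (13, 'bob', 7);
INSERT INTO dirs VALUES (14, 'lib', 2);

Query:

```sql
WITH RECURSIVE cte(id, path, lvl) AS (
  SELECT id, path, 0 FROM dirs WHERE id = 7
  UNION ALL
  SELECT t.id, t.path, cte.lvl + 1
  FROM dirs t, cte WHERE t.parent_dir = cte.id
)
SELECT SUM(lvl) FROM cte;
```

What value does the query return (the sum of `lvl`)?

4

Base: id=7 (music) at lvl 0.
Iteration 1: rows with parent_dir in {7} -> docs (id 11, lvl 1), bob (id 13, lvl 1).
Iteration 2: rows with parent_dir in {11,13} -> var (id 12, lvl 2).
Iteration 3: no rows with parent_dir in {12}; recursion stops.
SUM(lvl) = 0 + 1 + 1 + 2 = 4.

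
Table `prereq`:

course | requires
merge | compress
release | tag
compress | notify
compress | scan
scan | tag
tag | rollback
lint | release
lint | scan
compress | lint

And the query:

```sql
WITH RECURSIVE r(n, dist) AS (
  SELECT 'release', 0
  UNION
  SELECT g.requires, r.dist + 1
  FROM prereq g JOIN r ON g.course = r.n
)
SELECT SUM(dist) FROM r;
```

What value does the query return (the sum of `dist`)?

Base: (release, dist=0).
Iteration 1: edges from {release} -> (tag, dist=1).
Iteration 2: edges from {tag} -> (rollback, dist=2).
Iteration 3: no outgoing edges from {rollback}; recursion stops.
SUM(dist) = 0 + 1 + 2 = 3.

3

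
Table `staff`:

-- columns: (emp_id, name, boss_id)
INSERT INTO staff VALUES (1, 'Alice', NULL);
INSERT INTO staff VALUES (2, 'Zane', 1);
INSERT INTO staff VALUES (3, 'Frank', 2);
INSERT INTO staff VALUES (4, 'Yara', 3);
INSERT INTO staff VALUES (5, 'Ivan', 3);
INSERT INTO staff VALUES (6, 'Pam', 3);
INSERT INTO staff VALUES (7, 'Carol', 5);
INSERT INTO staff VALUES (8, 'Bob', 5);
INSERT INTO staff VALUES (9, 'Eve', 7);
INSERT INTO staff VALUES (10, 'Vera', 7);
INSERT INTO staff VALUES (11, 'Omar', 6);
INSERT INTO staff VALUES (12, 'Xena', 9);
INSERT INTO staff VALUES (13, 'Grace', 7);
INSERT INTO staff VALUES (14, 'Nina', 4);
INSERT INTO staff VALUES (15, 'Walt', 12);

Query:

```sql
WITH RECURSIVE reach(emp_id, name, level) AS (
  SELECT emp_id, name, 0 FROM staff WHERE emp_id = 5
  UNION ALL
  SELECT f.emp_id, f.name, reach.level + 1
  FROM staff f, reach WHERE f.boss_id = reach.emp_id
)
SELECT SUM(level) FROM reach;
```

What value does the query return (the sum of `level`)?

15

Base: emp_id=5 (Ivan) at level 0.
Iteration 1: rows with boss_id in {5} -> Carol (id 7, level 1), Bob (id 8, level 1).
Iteration 2: rows with boss_id in {7,8} -> Eve (id 9, level 2), Vera (id 10, level 2), Grace (id 13, level 2).
Iteration 3: rows with boss_id in {9,10,13} -> Xena (id 12, level 3).
Iteration 4: rows with boss_id in {12} -> Walt (id 15, level 4).
Iteration 5: no rows with boss_id in {15}; recursion stops.
SUM(level) = 0 + 1 + 1 + 2 + 2 + 2 + 3 + 4 = 15.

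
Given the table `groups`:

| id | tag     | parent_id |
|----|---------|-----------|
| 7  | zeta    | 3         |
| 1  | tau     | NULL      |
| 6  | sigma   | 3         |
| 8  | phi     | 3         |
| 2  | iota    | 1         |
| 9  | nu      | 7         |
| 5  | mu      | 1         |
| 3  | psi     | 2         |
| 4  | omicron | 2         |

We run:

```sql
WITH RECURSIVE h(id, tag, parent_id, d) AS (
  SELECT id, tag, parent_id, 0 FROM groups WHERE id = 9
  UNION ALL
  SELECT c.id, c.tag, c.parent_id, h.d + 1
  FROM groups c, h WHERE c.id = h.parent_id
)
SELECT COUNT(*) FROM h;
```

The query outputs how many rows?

5

Base: id=9 (nu), parent_id=7, d 0.
Iteration 1: join on id=7 -> zeta (id 7, parent_id=3, d 1).
Iteration 2: join on id=3 -> psi (id 3, parent_id=2, d 2).
Iteration 3: join on id=2 -> iota (id 2, parent_id=1, d 3).
Iteration 4: join on id=1 -> tau (id 1, parent_id=NULL, d 4).
Iteration 5: parent_id is NULL; no match; recursion stops.
Total rows emitted: 5.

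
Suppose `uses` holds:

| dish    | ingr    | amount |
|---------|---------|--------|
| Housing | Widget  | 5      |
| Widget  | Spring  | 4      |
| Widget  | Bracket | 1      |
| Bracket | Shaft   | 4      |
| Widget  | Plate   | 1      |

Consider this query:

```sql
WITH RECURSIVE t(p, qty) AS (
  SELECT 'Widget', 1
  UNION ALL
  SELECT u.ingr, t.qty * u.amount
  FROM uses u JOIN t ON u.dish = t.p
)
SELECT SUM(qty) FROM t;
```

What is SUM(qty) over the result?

Base: (Widget, qty=1).
Iteration 1: components of {Widget} -> Bracket = 1*1 = 1, Plate = 1*1 = 1, Spring = 1*4 = 4.
Iteration 2: components of {Bracket,Plate,Spring} -> Shaft = 1*4 = 4.
Iteration 3: no further components; recursion stops.
SUM(qty) = 1 + 4 + 1 + 1 + 4 = 11.

11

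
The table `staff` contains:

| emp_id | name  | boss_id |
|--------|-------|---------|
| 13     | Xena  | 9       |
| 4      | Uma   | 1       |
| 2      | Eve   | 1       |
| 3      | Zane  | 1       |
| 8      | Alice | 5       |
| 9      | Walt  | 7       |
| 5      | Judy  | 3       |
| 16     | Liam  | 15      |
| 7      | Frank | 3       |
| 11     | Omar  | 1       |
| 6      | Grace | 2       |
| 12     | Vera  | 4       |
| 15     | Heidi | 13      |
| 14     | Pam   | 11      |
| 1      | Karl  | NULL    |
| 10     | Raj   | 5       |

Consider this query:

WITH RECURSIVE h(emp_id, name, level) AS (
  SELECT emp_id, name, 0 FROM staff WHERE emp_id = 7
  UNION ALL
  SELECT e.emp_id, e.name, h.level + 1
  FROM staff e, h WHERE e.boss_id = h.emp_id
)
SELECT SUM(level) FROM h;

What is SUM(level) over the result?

Base: emp_id=7 (Frank) at level 0.
Iteration 1: rows with boss_id in {7} -> Walt (id 9, level 1).
Iteration 2: rows with boss_id in {9} -> Xena (id 13, level 2).
Iteration 3: rows with boss_id in {13} -> Heidi (id 15, level 3).
Iteration 4: rows with boss_id in {15} -> Liam (id 16, level 4).
Iteration 5: no rows with boss_id in {16}; recursion stops.
SUM(level) = 0 + 1 + 2 + 3 + 4 = 10.

10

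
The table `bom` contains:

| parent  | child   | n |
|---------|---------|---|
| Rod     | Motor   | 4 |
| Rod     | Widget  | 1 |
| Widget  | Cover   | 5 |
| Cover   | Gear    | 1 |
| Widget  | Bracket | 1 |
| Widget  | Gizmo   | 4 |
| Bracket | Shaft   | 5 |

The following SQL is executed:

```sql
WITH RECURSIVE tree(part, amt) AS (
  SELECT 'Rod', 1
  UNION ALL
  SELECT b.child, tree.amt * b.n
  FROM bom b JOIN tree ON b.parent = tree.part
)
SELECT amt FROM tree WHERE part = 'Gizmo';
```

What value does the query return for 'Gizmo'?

4

Base: (Rod, amt=1).
Iteration 1: components of {Rod} -> Motor = 1*4 = 4, Widget = 1*1 = 1.
Iteration 2: components of {Motor,Widget} -> Bracket = 1*1 = 1, Cover = 1*5 = 5, Gizmo = 1*4 = 4.
Iteration 3: components of {Bracket,Cover,Gizmo} -> Gear = 5*1 = 5, Shaft = 1*5 = 5.
Iteration 4: no further components; recursion stops.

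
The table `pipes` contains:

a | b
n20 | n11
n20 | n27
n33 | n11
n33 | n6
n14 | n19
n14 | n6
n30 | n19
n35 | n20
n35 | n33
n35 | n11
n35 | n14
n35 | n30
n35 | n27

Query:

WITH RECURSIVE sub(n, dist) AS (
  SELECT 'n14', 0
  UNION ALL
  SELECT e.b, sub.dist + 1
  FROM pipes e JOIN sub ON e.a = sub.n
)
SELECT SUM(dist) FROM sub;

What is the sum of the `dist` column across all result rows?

2

Base: (n14, dist=0).
Iteration 1: edges from {n14} -> (n19, dist=1), (n6, dist=1).
Iteration 2: no outgoing edges from {n19,n6}; recursion stops.
SUM(dist) = 0 + 1 + 1 = 2.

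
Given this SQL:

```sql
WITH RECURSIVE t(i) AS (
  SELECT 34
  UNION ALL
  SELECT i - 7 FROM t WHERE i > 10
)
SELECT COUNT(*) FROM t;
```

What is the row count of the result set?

5

Base: i=34.
Iteration 1: 34 > 10 holds -> i = 34 - 7 = 27.
Iteration 2: 27 > 10 holds -> i = 27 - 7 = 20.
Iteration 3: 20 > 10 holds -> i = 20 - 7 = 13.
Iteration 4: 13 > 10 holds -> i = 13 - 7 = 6.
Iteration 5: 6 > 10 fails; recursion stops.
Total rows emitted: 5.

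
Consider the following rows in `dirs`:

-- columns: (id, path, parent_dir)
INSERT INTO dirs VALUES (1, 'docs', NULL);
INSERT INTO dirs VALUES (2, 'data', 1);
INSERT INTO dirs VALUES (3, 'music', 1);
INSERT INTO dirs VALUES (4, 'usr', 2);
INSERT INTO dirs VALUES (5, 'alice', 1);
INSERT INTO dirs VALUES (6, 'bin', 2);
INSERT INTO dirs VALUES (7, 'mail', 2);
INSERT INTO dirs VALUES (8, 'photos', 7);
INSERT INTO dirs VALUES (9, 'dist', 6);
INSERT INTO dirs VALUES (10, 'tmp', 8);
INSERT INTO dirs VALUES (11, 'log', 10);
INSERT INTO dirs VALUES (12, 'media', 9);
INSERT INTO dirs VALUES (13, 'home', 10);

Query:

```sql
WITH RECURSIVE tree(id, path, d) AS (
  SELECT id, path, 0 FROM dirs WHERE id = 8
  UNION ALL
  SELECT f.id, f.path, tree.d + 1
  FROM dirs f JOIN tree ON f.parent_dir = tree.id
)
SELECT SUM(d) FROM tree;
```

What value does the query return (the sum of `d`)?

5

Base: id=8 (photos) at d 0.
Iteration 1: rows with parent_dir in {8} -> tmp (id 10, d 1).
Iteration 2: rows with parent_dir in {10} -> log (id 11, d 2), home (id 13, d 2).
Iteration 3: no rows with parent_dir in {11,13}; recursion stops.
SUM(d) = 0 + 1 + 2 + 2 = 5.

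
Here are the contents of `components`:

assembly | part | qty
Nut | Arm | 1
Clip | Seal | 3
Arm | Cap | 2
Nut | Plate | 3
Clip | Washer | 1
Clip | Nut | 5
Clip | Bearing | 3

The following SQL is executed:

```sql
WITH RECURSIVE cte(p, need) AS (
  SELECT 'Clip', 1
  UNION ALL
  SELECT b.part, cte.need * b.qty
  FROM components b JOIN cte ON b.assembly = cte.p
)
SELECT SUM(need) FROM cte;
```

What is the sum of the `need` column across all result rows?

43

Base: (Clip, need=1).
Iteration 1: components of {Clip} -> Bearing = 1*3 = 3, Nut = 1*5 = 5, Seal = 1*3 = 3, Washer = 1*1 = 1.
Iteration 2: components of {Bearing,Nut,Seal,Washer} -> Arm = 5*1 = 5, Plate = 5*3 = 15.
Iteration 3: components of {Arm,Plate} -> Cap = 5*2 = 10.
Iteration 4: no further components; recursion stops.
SUM(need) = 1 + 3 + 1 + 5 + 3 + 5 + 15 + 10 = 43.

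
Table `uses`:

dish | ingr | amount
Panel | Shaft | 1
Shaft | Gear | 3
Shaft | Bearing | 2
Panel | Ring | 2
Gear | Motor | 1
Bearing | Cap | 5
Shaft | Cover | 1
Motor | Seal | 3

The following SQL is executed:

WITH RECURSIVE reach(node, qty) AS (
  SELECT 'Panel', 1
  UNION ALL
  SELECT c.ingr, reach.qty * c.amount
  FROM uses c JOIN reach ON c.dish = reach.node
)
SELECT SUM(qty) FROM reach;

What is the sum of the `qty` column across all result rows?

Base: (Panel, qty=1).
Iteration 1: components of {Panel} -> Ring = 1*2 = 2, Shaft = 1*1 = 1.
Iteration 2: components of {Ring,Shaft} -> Bearing = 1*2 = 2, Cover = 1*1 = 1, Gear = 1*3 = 3.
Iteration 3: components of {Bearing,Cover,Gear} -> Cap = 2*5 = 10, Motor = 3*1 = 3.
Iteration 4: components of {Cap,Motor} -> Seal = 3*3 = 9.
Iteration 5: no further components; recursion stops.
SUM(qty) = 1 + 1 + 2 + 3 + 2 + 1 + 3 + 10 + 9 = 32.

32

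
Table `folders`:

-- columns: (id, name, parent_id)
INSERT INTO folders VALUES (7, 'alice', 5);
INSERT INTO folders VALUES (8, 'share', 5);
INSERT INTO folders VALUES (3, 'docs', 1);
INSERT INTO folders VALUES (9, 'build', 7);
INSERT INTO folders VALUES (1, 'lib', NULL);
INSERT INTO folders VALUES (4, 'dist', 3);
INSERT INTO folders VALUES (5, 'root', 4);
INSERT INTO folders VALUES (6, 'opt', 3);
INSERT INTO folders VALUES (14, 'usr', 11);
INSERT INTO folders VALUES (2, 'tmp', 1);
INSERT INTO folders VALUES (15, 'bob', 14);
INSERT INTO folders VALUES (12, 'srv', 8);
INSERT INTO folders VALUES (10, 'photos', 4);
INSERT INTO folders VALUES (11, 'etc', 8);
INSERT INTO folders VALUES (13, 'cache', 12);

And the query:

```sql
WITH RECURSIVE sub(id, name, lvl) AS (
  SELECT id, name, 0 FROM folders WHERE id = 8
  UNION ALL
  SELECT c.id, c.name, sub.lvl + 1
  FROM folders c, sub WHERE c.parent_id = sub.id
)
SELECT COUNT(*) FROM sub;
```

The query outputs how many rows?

6

Base: id=8 (share) at lvl 0.
Iteration 1: rows with parent_id in {8} -> etc (id 11, lvl 1), srv (id 12, lvl 1).
Iteration 2: rows with parent_id in {11,12} -> cache (id 13, lvl 2), usr (id 14, lvl 2).
Iteration 3: rows with parent_id in {13,14} -> bob (id 15, lvl 3).
Iteration 4: no rows with parent_id in {15}; recursion stops.
Total rows emitted: 6.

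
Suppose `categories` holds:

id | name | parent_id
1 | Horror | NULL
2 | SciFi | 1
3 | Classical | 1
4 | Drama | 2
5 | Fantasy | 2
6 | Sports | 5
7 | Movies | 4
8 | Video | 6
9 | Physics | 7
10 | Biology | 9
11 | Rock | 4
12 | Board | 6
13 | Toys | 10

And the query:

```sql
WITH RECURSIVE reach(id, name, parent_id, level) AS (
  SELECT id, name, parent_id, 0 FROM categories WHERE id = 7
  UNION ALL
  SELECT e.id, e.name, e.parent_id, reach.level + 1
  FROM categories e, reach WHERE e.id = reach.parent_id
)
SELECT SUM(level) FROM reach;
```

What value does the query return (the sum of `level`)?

6

Base: id=7 (Movies), parent_id=4, level 0.
Iteration 1: join on id=4 -> Drama (id 4, parent_id=2, level 1).
Iteration 2: join on id=2 -> SciFi (id 2, parent_id=1, level 2).
Iteration 3: join on id=1 -> Horror (id 1, parent_id=NULL, level 3).
Iteration 4: parent_id is NULL; no match; recursion stops.
SUM(level) = 0 + 1 + 2 + 3 = 6.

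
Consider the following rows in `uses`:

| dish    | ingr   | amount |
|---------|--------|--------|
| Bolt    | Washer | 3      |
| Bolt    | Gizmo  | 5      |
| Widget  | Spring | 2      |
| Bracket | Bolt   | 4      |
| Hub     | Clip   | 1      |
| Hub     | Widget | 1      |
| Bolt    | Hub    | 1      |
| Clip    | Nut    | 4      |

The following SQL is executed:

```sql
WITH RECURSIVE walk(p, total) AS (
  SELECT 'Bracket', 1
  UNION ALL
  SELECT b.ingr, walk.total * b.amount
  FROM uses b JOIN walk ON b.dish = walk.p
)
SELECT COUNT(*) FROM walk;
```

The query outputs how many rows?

Base: (Bracket, total=1).
Iteration 1: components of {Bracket} -> Bolt = 1*4 = 4.
Iteration 2: components of {Bolt} -> Gizmo = 4*5 = 20, Hub = 4*1 = 4, Washer = 4*3 = 12.
Iteration 3: components of {Gizmo,Hub,Washer} -> Clip = 4*1 = 4, Widget = 4*1 = 4.
Iteration 4: components of {Clip,Widget} -> Nut = 4*4 = 16, Spring = 4*2 = 8.
Iteration 5: no further components; recursion stops.
Total rows emitted: 9.

9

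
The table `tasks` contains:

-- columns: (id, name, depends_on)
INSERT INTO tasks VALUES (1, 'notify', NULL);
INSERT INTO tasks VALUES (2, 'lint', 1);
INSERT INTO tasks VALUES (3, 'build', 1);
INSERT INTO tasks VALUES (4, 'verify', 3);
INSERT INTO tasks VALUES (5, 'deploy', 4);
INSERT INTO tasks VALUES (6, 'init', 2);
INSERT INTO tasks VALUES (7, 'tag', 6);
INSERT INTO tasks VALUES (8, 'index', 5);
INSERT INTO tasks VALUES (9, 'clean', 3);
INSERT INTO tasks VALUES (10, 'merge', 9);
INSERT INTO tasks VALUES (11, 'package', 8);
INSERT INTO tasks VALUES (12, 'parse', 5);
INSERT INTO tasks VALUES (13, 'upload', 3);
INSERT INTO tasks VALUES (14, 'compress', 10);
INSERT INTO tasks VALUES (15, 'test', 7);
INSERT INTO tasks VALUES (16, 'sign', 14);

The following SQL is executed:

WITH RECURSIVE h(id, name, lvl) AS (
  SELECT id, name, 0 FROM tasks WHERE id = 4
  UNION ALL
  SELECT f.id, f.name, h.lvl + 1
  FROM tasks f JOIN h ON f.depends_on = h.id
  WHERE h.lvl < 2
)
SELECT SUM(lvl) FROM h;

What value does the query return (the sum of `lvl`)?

Base: id=4 (verify) at lvl 0.
Iteration 1: rows with depends_on in {4} -> deploy (id 5, lvl 1).
Iteration 2: rows with depends_on in {5} -> index (id 8, lvl 2), parse (id 12, lvl 2).
Iteration 3: lvl < 2 fails for all current rows; recursion stops.
SUM(lvl) = 0 + 1 + 2 + 2 = 5.

5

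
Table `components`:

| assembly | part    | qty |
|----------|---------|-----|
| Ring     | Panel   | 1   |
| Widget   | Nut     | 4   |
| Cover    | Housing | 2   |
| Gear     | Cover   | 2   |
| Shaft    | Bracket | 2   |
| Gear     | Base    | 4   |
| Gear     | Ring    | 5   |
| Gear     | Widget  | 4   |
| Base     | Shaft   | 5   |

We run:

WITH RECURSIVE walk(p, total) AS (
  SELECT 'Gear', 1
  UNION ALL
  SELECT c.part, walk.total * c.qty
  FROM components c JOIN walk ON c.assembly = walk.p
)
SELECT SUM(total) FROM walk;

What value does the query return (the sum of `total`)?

Base: (Gear, total=1).
Iteration 1: components of {Gear} -> Base = 1*4 = 4, Cover = 1*2 = 2, Ring = 1*5 = 5, Widget = 1*4 = 4.
Iteration 2: components of {Base,Cover,Ring,Widget} -> Housing = 2*2 = 4, Nut = 4*4 = 16, Panel = 5*1 = 5, Shaft = 4*5 = 20.
Iteration 3: components of {Housing,Nut,Panel,Shaft} -> Bracket = 20*2 = 40.
Iteration 4: no further components; recursion stops.
SUM(total) = 1 + 4 + 2 + 4 + 5 + 20 + 4 + 16 + 5 + 40 = 101.

101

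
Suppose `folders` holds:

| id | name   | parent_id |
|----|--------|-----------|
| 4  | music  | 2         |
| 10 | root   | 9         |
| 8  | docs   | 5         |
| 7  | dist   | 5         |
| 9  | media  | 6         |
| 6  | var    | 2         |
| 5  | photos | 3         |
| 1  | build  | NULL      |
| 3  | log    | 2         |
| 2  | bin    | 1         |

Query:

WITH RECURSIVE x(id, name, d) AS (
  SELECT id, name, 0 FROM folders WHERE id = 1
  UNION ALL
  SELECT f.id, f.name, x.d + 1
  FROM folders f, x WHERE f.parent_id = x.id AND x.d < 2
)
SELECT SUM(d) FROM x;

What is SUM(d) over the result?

7

Base: id=1 (build) at d 0.
Iteration 1: rows with parent_id in {1} -> bin (id 2, d 1).
Iteration 2: rows with parent_id in {2} -> log (id 3, d 2), music (id 4, d 2), var (id 6, d 2).
Iteration 3: d < 2 fails for all current rows; recursion stops.
SUM(d) = 0 + 1 + 2 + 2 + 2 = 7.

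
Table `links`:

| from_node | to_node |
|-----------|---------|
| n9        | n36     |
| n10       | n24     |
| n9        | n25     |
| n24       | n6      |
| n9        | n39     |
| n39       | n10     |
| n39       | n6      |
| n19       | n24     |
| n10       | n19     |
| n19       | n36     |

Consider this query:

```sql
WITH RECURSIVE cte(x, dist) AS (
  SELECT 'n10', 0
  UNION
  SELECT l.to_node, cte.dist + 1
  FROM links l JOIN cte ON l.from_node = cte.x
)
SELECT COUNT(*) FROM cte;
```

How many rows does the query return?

7

Base: (n10, dist=0).
Iteration 1: edges from {n10} -> (n19, dist=1), (n24, dist=1).
Iteration 2: edges from {n19,n24} -> (n24, dist=2), (n36, dist=2), (n6, dist=2).
Iteration 3: edges from {n24,n36,n6} -> (n6, dist=3).
Iteration 4: no outgoing edges from {n6}; recursion stops.
Total rows emitted: 7.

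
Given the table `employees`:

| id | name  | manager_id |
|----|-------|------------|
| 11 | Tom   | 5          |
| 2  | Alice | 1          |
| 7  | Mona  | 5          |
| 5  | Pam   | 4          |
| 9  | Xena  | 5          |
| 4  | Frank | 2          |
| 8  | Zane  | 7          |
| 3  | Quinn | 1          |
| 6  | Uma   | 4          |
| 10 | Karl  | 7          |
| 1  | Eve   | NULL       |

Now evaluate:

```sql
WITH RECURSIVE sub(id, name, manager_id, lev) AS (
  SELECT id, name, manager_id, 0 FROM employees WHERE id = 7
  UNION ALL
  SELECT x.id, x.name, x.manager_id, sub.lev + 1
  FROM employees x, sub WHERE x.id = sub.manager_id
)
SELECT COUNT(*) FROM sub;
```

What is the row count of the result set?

Base: id=7 (Mona), manager_id=5, lev 0.
Iteration 1: join on id=5 -> Pam (id 5, manager_id=4, lev 1).
Iteration 2: join on id=4 -> Frank (id 4, manager_id=2, lev 2).
Iteration 3: join on id=2 -> Alice (id 2, manager_id=1, lev 3).
Iteration 4: join on id=1 -> Eve (id 1, manager_id=NULL, lev 4).
Iteration 5: manager_id is NULL; no match; recursion stops.
Total rows emitted: 5.

5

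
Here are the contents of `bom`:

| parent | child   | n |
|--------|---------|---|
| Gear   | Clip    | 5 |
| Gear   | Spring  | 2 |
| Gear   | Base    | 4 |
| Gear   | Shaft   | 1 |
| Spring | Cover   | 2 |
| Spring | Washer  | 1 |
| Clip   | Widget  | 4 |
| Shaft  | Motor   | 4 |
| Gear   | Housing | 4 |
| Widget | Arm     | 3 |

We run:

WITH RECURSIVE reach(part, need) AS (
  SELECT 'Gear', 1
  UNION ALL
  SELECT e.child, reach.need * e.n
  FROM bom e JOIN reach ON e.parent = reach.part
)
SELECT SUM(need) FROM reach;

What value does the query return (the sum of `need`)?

Base: (Gear, need=1).
Iteration 1: components of {Gear} -> Base = 1*4 = 4, Clip = 1*5 = 5, Housing = 1*4 = 4, Shaft = 1*1 = 1, Spring = 1*2 = 2.
Iteration 2: components of {Base,Clip,Housing,Shaft,Spring} -> Cover = 2*2 = 4, Motor = 1*4 = 4, Washer = 2*1 = 2, Widget = 5*4 = 20.
Iteration 3: components of {Cover,Motor,Washer,Widget} -> Arm = 20*3 = 60.
Iteration 4: no further components; recursion stops.
SUM(need) = 1 + 5 + 2 + 4 + 1 + 4 + 20 + 4 + 2 + 4 + 60 = 107.

107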